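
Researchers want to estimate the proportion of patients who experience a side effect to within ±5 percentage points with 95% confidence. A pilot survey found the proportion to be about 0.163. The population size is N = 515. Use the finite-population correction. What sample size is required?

For a proportion with margin E = 0.05 at 95% confidence, z = 1.960.
n = p̂(1−p̂)(z/E)² = 0.163 × 0.837 × (1.960/0.05)² = 209.65 — call this n₀.
Finite-population correction with N = 515: n = n₀ / (1 + (n₀−1)/N) = 209.65 / 1.405 = 149.22
Round up: n = 150.

n = 150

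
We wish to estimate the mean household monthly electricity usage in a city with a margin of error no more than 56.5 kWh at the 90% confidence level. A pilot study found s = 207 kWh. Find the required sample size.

37

For a mean, the margin of error is E = z·σ/√n, so n = (zσ/E)².
At 90% confidence, z = 1.645.
n = (1.645 × 207 / 56.5)² = 36.32
Round up: n = 37.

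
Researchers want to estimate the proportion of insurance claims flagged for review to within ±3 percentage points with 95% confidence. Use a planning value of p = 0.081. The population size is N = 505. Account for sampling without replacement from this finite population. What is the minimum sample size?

196

For a proportion with margin E = 0.03 at 95% confidence, z = 1.960.
n = p̂(1−p̂)(z/E)² = 0.081 × 0.919 × (1.960/0.03)² = 317.74 — call this n₀.
Finite-population correction with N = 505: n = n₀ / (1 + (n₀−1)/N) = 317.74 / 1.627 = 195.29
Round up: n = 196.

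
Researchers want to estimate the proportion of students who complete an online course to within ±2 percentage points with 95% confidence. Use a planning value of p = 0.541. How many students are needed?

2385

For a proportion with margin E = 0.02 at 95% confidence, z = 1.960.
n = p̂(1−p̂)(z/E)² = 0.541 × 0.459 × (1.960/0.02)² = 2384.86
Round up: n = 2385.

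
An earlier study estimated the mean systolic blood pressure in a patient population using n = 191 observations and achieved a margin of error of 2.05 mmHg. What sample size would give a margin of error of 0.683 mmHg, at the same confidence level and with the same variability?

1721

Margin of error scales as 1/√n, so n₂ = n₁·(E₁/E₂)².
n₂ = 191 × (2.05/0.683)² = 191 × 9.009 = 1720.72
Round up: n₂ = 1721.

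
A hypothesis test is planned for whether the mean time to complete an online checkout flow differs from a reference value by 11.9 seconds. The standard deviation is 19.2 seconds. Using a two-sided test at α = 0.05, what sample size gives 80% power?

For a one-sample z-test, n = ((z_{α/2} + z_β)·σ/δ)².
z_{α/2} = 1.960 (two-sided α = 0.05); z_β = 0.842 (power 80% → β = 0.2).
n = (2.802 × 19.2 / 11.9)² = 20.44
Round up: n = 21.

21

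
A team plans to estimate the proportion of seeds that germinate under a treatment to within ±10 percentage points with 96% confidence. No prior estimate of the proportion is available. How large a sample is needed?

n = 106

For a proportion with margin E = 0.1 at 96% confidence, z = 2.054.
With no prior estimate, use p = 0.5, which maximizes p(1−p) at 0.25.
n = 0.25 × (z/E)² = 0.25 × (2.054/0.1)² = 105.47
Round up: n = 106.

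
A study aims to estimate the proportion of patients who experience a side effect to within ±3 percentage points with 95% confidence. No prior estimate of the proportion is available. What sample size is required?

For a proportion with margin E = 0.03 at 95% confidence, z = 1.960.
With no prior estimate, use p = 0.5, which maximizes p(1−p) at 0.25.
n = 0.25 × (z/E)² = 0.25 × (1.960/0.03)² = 1067.11
Round up: n = 1068.

1068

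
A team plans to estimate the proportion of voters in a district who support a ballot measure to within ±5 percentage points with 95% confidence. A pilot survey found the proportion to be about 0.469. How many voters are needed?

n = 383

For a proportion with margin E = 0.05 at 95% confidence, z = 1.960.
n = p̂(1−p̂)(z/E)² = 0.469 × 0.531 × (1.960/0.05)² = 382.68
Round up: n = 383.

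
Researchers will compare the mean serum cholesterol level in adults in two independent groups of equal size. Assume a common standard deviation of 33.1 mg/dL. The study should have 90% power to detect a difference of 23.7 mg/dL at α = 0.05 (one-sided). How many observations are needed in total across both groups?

68 total

For two equal groups, n per group = 2·((z_α + z_β)·σ/δ)².
z_α = 1.645; z_β = 1.282 (power 90%).
n = 2 × (2.927 × 33.1 / 23.7)² = 2 × 16.71 = 33.42
Round up: n = 34 per group.
Total across both groups: 2 × 34 = 68.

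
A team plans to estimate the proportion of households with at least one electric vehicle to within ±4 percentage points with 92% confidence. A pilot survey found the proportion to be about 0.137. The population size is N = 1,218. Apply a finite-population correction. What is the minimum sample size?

192

For a proportion with margin E = 0.04 at 92% confidence, z = 1.751.
n = p̂(1−p̂)(z/E)² = 0.137 × 0.863 × (1.751/0.04)² = 226.56 — call this n₀.
Finite-population correction with N = 1,218: n = n₀ / (1 + (n₀−1)/N) = 226.56 / 1.185 = 191.19
Round up: n = 192.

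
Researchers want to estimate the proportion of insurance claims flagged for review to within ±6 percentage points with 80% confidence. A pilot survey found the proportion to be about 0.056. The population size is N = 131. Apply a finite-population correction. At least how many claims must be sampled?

For a proportion with margin E = 0.06 at 80% confidence, z = 1.282.
n = p̂(1−p̂)(z/E)² = 0.056 × 0.944 × (1.282/0.06)² = 24.13 — call this n₀.
Finite-population correction with N = 131: n = n₀ / (1 + (n₀−1)/N) = 24.13 / 1.177 = 20.50
Round up: n = 21.

n = 21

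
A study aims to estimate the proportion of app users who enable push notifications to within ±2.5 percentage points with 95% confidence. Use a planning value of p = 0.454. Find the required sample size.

1524

For a proportion with margin E = 0.025 at 95% confidence, z = 1.960.
n = p̂(1−p̂)(z/E)² = 0.454 × 0.546 × (1.960/0.025)² = 1523.63
Round up: n = 1524.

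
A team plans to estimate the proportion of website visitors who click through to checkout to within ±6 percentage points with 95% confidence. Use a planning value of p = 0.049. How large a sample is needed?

For a proportion with margin E = 0.06 at 95% confidence, z = 1.960.
n = p̂(1−p̂)(z/E)² = 0.049 × 0.951 × (1.960/0.06)² = 49.73
Round up: n = 50.

n = 50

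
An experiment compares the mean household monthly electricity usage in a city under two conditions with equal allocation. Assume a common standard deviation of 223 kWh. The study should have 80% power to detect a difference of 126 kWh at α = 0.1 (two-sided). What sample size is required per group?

39 per group

For two equal groups, n per group = 2·((z_{α/2} + z_β)·σ/δ)².
z_{α/2} = 1.645; z_β = 0.842 (power 80%).
n = 2 × (2.487 × 223 / 126)² = 2 × 19.37 = 38.74
Round up: n = 39 per group.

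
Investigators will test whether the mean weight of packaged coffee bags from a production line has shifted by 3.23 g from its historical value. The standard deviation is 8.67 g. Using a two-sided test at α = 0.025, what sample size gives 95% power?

109

For a one-sample z-test, n = ((z_{α/2} + z_β)·σ/δ)².
z_{α/2} = 2.241 (two-sided α = 0.025); z_β = 1.645 (power 95% → β = 0.05).
n = (3.886 × 8.67 / 3.23)² = 108.80
Round up: n = 109.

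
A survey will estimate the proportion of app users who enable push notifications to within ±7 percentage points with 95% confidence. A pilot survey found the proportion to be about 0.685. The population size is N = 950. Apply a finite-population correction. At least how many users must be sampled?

n = 144

For a proportion with margin E = 0.07 at 95% confidence, z = 1.960.
n = p̂(1−p̂)(z/E)² = 0.685 × 0.315 × (1.960/0.07)² = 169.17 — call this n₀.
Finite-population correction with N = 950: n = n₀ / (1 + (n₀−1)/N) = 169.17 / 1.177 = 143.73
Round up: n = 144.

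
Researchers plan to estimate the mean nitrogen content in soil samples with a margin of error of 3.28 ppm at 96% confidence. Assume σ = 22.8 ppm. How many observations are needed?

For a mean, the margin of error is E = z·σ/√n, so n = (zσ/E)².
At 96% confidence, z = 2.054.
n = (2.054 × 22.8 / 3.28)² = 203.86
Round up: n = 204.

204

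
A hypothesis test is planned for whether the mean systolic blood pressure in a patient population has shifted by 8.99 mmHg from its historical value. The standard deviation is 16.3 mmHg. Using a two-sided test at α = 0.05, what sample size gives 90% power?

For a one-sample z-test, n = ((z_{α/2} + z_β)·σ/δ)².
z_{α/2} = 1.960 (two-sided α = 0.05); z_β = 1.282 (power 90% → β = 0.1).
n = (3.242 × 16.3 / 8.99)² = 34.55
Round up: n = 35.

35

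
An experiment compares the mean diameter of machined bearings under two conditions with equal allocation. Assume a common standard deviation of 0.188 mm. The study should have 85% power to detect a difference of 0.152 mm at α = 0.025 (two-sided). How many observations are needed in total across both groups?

66 total

For two equal groups, n per group = 2·((z_{α/2} + z_β)·σ/δ)².
z_{α/2} = 2.241; z_β = 1.036 (power 85%).
n = 2 × (3.277 × 0.188 / 0.152)² = 2 × 16.43 = 32.86
Round up: n = 33 per group.
Total across both groups: 2 × 33 = 66.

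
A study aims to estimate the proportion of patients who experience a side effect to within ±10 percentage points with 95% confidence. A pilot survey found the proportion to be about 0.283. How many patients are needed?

78

For a proportion with margin E = 0.1 at 95% confidence, z = 1.960.
n = p̂(1−p̂)(z/E)² = 0.283 × 0.717 × (1.960/0.1)² = 77.95
Round up: n = 78.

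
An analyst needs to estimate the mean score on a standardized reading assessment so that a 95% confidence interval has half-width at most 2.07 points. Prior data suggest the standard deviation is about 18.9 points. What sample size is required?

For a mean, the margin of error is E = z·σ/√n, so n = (zσ/E)².
At 95% confidence, z = 1.960.
n = (1.960 × 18.9 / 2.07)² = 320.25
Round up: n = 321.

321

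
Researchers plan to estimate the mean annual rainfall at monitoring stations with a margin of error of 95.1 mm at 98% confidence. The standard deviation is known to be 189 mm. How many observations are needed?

For a mean, the margin of error is E = z·σ/√n, so n = (zσ/E)².
At 98% confidence, z = 2.326.
n = (2.326 × 189 / 95.1)² = 21.37
Round up: n = 22.

n = 22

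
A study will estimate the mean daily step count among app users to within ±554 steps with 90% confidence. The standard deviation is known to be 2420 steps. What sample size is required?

n = 52

For a mean, the margin of error is E = z·σ/√n, so n = (zσ/E)².
At 90% confidence, z = 1.645.
n = (1.645 × 2420 / 554)² = 51.63
Round up: n = 52.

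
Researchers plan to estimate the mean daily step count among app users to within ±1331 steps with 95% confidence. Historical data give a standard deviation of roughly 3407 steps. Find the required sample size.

For a mean, the margin of error is E = z·σ/√n, so n = (zσ/E)².
At 95% confidence, z = 1.960.
n = (1.960 × 3407 / 1331)² = 25.17
Round up: n = 26.

26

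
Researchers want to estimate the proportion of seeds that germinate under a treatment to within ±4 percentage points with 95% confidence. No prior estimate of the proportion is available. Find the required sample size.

601

For a proportion with margin E = 0.04 at 95% confidence, z = 1.960.
With no prior estimate, use p = 0.5, which maximizes p(1−p) at 0.25.
n = 0.25 × (z/E)² = 0.25 × (1.960/0.04)² = 600.25
Round up: n = 601.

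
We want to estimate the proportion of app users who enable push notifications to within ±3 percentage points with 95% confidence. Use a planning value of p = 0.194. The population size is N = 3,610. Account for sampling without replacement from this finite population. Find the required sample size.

For a proportion with margin E = 0.03 at 95% confidence, z = 1.960.
n = p̂(1−p̂)(z/E)² = 0.194 × 0.806 × (1.960/0.03)² = 667.43 — call this n₀.
Finite-population correction with N = 3,610: n = n₀ / (1 + (n₀−1)/N) = 667.43 / 1.185 = 563.23
Round up: n = 564.

564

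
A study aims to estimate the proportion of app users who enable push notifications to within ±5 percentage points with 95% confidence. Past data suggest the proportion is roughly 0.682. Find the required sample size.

334

For a proportion with margin E = 0.05 at 95% confidence, z = 1.960.
n = p̂(1−p̂)(z/E)² = 0.682 × 0.318 × (1.960/0.05)² = 333.26
Round up: n = 334.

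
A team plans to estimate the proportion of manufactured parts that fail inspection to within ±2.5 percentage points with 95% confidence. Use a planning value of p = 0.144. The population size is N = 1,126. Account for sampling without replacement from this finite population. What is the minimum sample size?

454

For a proportion with margin E = 0.025 at 95% confidence, z = 1.960.
n = p̂(1−p̂)(z/E)² = 0.144 × 0.856 × (1.960/0.025)² = 757.65 — call this n₀.
Finite-population correction with N = 1,126: n = n₀ / (1 + (n₀−1)/N) = 757.65 / 1.672 = 453.14
Round up: n = 454.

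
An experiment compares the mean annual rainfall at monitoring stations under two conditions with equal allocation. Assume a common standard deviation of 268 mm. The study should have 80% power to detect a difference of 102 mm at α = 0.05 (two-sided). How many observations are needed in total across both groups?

218 total

For two equal groups, n per group = 2·((z_{α/2} + z_β)·σ/δ)².
z_{α/2} = 1.960; z_β = 0.842 (power 80%).
n = 2 × (2.802 × 268 / 102)² = 2 × 54.20 = 108.40
Round up: n = 109 per group.
Total across both groups: 2 × 109 = 218.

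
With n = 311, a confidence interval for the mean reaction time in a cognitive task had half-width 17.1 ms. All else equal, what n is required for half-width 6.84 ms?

Margin of error scales as 1/√n, so n₂ = n₁·(E₁/E₂)².
n₂ = 311 × (17.1/6.84)² = 311 × 6.25 = 1943.75
Round up: n₂ = 1944.

n = 1944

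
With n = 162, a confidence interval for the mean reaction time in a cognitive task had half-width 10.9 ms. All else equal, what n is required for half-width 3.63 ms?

Margin of error scales as 1/√n, so n₂ = n₁·(E₁/E₂)².
n₂ = 162 × (10.9/3.63)² = 162 × 9.017 = 1460.75
Round up: n₂ = 1461.

1461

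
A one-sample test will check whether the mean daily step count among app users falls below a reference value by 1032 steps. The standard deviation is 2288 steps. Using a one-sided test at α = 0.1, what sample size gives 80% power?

For a one-sample z-test, n = ((z_α + z_β)·σ/δ)².
z_α = 1.282 (one-sided α = 0.1); z_β = 0.842 (power 80% → β = 0.2).
n = (2.124 × 2288 / 1032)² = 22.17
Round up: n = 23.

n = 23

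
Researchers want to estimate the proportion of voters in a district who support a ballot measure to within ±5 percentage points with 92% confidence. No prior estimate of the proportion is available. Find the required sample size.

307

For a proportion with margin E = 0.05 at 92% confidence, z = 1.751.
With no prior estimate, use p = 0.5, which maximizes p(1−p) at 0.25.
n = 0.25 × (z/E)² = 0.25 × (1.751/0.05)² = 306.60
Round up: n = 307.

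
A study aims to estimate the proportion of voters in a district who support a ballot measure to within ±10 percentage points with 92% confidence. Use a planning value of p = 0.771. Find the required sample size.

For a proportion with margin E = 0.1 at 92% confidence, z = 1.751.
n = p̂(1−p̂)(z/E)² = 0.771 × 0.229 × (1.751/0.1)² = 54.13
Round up: n = 55.

55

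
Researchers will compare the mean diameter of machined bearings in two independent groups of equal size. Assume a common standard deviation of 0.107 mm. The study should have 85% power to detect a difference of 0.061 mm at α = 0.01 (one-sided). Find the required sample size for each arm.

For two equal groups, n per group = 2·((z_α + z_β)·σ/δ)².
z_α = 2.326; z_β = 1.036 (power 85%).
n = 2 × (3.362 × 0.107 / 0.061)² = 2 × 34.78 = 69.56
Round up: n = 70 per group.

70 per group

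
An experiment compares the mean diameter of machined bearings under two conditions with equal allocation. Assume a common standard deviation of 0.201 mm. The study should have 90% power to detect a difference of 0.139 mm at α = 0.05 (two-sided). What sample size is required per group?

For two equal groups, n per group = 2·((z_{α/2} + z_β)·σ/δ)².
z_{α/2} = 1.960; z_β = 1.282 (power 90%).
n = 2 × (3.242 × 0.201 / 0.139)² = 2 × 21.98 = 43.96
Round up: n = 44 per group.

44 per group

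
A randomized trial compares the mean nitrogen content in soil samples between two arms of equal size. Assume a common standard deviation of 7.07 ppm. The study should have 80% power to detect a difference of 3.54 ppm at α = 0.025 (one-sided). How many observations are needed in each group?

For two equal groups, n per group = 2·((z_α + z_β)·σ/δ)².
z_α = 1.960; z_β = 0.842 (power 80%).
n = 2 × (2.802 × 7.07 / 3.54)² = 2 × 31.32 = 62.64
Round up: n = 63 per group.

63 per group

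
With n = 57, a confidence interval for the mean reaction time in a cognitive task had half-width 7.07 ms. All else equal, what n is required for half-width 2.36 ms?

Margin of error scales as 1/√n, so n₂ = n₁·(E₁/E₂)².
n₂ = 57 × (7.07/2.36)² = 57 × 8.975 = 511.57
Round up: n₂ = 512.

512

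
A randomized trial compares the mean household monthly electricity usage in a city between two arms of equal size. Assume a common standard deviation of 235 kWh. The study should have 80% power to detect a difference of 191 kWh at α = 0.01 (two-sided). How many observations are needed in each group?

For two equal groups, n per group = 2·((z_{α/2} + z_β)·σ/δ)².
z_{α/2} = 2.576; z_β = 0.842 (power 80%).
n = 2 × (3.418 × 235 / 191)² = 2 × 17.69 = 35.38
Round up: n = 36 per group.

36 per group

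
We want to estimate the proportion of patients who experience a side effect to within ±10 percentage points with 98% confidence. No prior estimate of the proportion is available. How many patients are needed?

For a proportion with margin E = 0.1 at 98% confidence, z = 2.326.
With no prior estimate, use p = 0.5, which maximizes p(1−p) at 0.25.
n = 0.25 × (z/E)² = 0.25 × (2.326/0.1)² = 135.26
Round up: n = 136.

136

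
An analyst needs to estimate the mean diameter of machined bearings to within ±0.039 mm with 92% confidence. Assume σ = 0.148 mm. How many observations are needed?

For a mean, the margin of error is E = z·σ/√n, so n = (zσ/E)².
At 92% confidence, z = 1.751.
n = (1.751 × 0.148 / 0.039)² = 44.15
Round up: n = 45.

45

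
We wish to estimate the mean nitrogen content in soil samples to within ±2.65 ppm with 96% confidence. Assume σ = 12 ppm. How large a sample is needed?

87

For a mean, the margin of error is E = z·σ/√n, so n = (zσ/E)².
At 96% confidence, z = 2.054.
n = (2.054 × 12 / 2.65)² = 86.51
Round up: n = 87.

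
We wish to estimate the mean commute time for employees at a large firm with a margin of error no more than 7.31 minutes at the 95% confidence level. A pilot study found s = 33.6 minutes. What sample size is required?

n = 82

For a mean, the margin of error is E = z·σ/√n, so n = (zσ/E)².
At 95% confidence, z = 1.960.
n = (1.960 × 33.6 / 7.31)² = 81.16
Round up: n = 82.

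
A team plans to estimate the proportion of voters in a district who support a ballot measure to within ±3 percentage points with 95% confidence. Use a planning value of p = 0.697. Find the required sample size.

902

For a proportion with margin E = 0.03 at 95% confidence, z = 1.960.
n = p̂(1−p̂)(z/E)² = 0.697 × 0.303 × (1.960/0.03)² = 901.46
Round up: n = 902.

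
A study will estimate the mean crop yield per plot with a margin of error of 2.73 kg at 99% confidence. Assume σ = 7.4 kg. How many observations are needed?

For a mean, the margin of error is E = z·σ/√n, so n = (zσ/E)².
At 99% confidence, z = 2.576.
n = (2.576 × 7.4 / 2.73)² = 48.76
Round up: n = 49.

49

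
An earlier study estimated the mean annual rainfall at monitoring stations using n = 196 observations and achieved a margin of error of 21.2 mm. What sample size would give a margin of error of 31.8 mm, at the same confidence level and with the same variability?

88

Margin of error scales as 1/√n, so n₂ = n₁·(E₁/E₂)².
n₂ = 196 × (21.2/31.8)² = 196 × 0.4444 = 87.10
Round up: n₂ = 88.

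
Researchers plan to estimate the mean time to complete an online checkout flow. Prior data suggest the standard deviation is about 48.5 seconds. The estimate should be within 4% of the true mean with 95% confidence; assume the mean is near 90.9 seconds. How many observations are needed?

684

For a mean, the margin of error is E = z·σ/√n, so n = (zσ/E)².
At 95% confidence, z = 1.960.
E = 4% of 90.9 = 3.636 seconds.
n = (1.960 × 48.5 / 3.636)² = 683.51
Round up: n = 684.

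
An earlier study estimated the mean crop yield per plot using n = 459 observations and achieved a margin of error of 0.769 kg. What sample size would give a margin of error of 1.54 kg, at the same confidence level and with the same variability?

115

Margin of error scales as 1/√n, so n₂ = n₁·(E₁/E₂)².
n₂ = 459 × (0.769/1.54)² = 459 × 0.2494 = 114.47
Round up: n₂ = 115.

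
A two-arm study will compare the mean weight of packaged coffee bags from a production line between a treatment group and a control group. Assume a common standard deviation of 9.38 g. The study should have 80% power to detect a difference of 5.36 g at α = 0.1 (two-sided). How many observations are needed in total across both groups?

For two equal groups, n per group = 2·((z_{α/2} + z_β)·σ/δ)².
z_{α/2} = 1.645; z_β = 0.842 (power 80%).
n = 2 × (2.487 × 9.38 / 5.36)² = 2 × 18.94 = 37.88
Round up: n = 38 per group.
Total across both groups: 2 × 38 = 76.

76 total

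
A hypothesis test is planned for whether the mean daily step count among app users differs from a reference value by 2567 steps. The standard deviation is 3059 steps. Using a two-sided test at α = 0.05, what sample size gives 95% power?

n = 19

For a one-sample z-test, n = ((z_{α/2} + z_β)·σ/δ)².
z_{α/2} = 1.960 (two-sided α = 0.05); z_β = 1.645 (power 95% → β = 0.05).
n = (3.605 × 3059 / 2567)² = 18.46
Round up: n = 19.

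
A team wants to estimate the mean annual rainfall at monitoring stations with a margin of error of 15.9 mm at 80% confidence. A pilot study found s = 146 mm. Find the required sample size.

139

For a mean, the margin of error is E = z·σ/√n, so n = (zσ/E)².
At 80% confidence, z = 1.282.
n = (1.282 × 146 / 15.9)² = 138.58
Round up: n = 139.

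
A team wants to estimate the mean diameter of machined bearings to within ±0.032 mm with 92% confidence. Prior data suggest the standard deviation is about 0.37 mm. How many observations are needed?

410

For a mean, the margin of error is E = z·σ/√n, so n = (zσ/E)².
At 92% confidence, z = 1.751.
n = (1.751 × 0.37 / 0.032)² = 409.90
Round up: n = 410.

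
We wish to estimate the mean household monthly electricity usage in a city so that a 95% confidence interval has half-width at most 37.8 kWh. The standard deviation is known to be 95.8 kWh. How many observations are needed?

For a mean, the margin of error is E = z·σ/√n, so n = (zσ/E)².
At 95% confidence, z = 1.960.
n = (1.960 × 95.8 / 37.8)² = 24.68
Round up: n = 25.

n = 25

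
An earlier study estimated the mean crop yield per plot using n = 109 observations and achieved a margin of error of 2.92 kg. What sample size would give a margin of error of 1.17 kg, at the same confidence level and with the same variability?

679

Margin of error scales as 1/√n, so n₂ = n₁·(E₁/E₂)².
n₂ = 109 × (2.92/1.17)² = 109 × 6.229 = 678.96
Round up: n₂ = 679.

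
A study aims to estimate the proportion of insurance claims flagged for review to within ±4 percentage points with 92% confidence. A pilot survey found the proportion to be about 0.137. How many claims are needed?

For a proportion with margin E = 0.04 at 92% confidence, z = 1.751.
n = p̂(1−p̂)(z/E)² = 0.137 × 0.863 × (1.751/0.04)² = 226.56
Round up: n = 227.

n = 227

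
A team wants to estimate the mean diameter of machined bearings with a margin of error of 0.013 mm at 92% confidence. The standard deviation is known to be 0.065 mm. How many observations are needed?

n = 77

For a mean, the margin of error is E = z·σ/√n, so n = (zσ/E)².
At 92% confidence, z = 1.751.
n = (1.751 × 0.065 / 0.013)² = 76.65
Round up: n = 77.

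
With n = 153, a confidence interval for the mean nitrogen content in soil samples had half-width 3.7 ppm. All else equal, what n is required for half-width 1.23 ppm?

Margin of error scales as 1/√n, so n₂ = n₁·(E₁/E₂)².
n₂ = 153 × (3.7/1.23)² = 153 × 9.049 = 1384.50
Round up: n₂ = 1385.

1385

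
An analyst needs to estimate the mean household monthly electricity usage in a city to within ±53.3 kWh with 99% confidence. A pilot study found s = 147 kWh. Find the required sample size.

For a mean, the margin of error is E = z·σ/√n, so n = (zσ/E)².
At 99% confidence, z = 2.576.
n = (2.576 × 147 / 53.3)² = 50.47
Round up: n = 51.

n = 51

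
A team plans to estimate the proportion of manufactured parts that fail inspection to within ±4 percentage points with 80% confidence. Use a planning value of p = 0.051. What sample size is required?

50

For a proportion with margin E = 0.04 at 80% confidence, z = 1.282.
n = p̂(1−p̂)(z/E)² = 0.051 × 0.949 × (1.282/0.04)² = 49.72
Round up: n = 50.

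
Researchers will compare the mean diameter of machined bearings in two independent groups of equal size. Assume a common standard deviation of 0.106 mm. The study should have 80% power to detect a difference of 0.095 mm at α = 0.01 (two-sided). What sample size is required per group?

30 per group

For two equal groups, n per group = 2·((z_{α/2} + z_β)·σ/δ)².
z_{α/2} = 2.576; z_β = 0.842 (power 80%).
n = 2 × (3.418 × 0.106 / 0.095)² = 2 × 14.54 = 29.08
Round up: n = 30 per group.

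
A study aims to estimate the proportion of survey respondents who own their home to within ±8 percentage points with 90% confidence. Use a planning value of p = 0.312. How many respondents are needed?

For a proportion with margin E = 0.08 at 90% confidence, z = 1.645.
n = p̂(1−p̂)(z/E)² = 0.312 × 0.688 × (1.645/0.08)² = 90.76
Round up: n = 91.

n = 91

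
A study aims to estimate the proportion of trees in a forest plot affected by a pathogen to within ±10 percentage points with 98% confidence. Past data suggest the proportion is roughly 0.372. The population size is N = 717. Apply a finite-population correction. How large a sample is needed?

108

For a proportion with margin E = 0.1 at 98% confidence, z = 2.326.
n = p̂(1−p̂)(z/E)² = 0.372 × 0.628 × (2.326/0.1)² = 126.39 — call this n₀.
Finite-population correction with N = 717: n = n₀ / (1 + (n₀−1)/N) = 126.39 / 1.175 = 107.57
Round up: n = 108.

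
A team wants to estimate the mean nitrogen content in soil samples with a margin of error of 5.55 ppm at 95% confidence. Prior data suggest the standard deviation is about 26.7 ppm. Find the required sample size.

For a mean, the margin of error is E = z·σ/√n, so n = (zσ/E)².
At 95% confidence, z = 1.960.
n = (1.960 × 26.7 / 5.55)² = 88.91
Round up: n = 89.

89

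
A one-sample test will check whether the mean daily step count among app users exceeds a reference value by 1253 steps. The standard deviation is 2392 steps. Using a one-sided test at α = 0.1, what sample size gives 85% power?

20

For a one-sample z-test, n = ((z_α + z_β)·σ/δ)².
z_α = 1.282 (one-sided α = 0.1); z_β = 1.036 (power 85% → β = 0.15).
n = (2.318 × 2392 / 1253)² = 19.58
Round up: n = 20.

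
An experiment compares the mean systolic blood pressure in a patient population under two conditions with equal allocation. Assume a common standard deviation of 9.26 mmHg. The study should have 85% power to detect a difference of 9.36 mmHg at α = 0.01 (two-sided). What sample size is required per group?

For two equal groups, n per group = 2·((z_{α/2} + z_β)·σ/δ)².
z_{α/2} = 2.576; z_β = 1.036 (power 85%).
n = 2 × (3.612 × 9.26 / 9.36)² = 2 × 12.77 = 25.54
Round up: n = 26 per group.

26 per group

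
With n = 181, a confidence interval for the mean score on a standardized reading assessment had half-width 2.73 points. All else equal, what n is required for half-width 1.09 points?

1136

Margin of error scales as 1/√n, so n₂ = n₁·(E₁/E₂)².
n₂ = 181 × (2.73/1.09)² = 181 × 6.273 = 1135.41
Round up: n₂ = 1136.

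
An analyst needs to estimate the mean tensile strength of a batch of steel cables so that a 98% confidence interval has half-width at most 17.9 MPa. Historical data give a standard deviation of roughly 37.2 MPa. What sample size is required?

For a mean, the margin of error is E = z·σ/√n, so n = (zσ/E)².
At 98% confidence, z = 2.326.
n = (2.326 × 37.2 / 17.9)² = 23.37
Round up: n = 24.

n = 24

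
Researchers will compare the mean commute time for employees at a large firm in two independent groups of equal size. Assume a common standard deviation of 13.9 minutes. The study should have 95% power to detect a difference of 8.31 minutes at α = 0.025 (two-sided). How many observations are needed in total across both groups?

170 total

For two equal groups, n per group = 2·((z_{α/2} + z_β)·σ/δ)².
z_{α/2} = 2.241; z_β = 1.645 (power 95%).
n = 2 × (3.886 × 13.9 / 8.31)² = 2 × 42.25 = 84.50
Round up: n = 85 per group.
Total across both groups: 2 × 85 = 170.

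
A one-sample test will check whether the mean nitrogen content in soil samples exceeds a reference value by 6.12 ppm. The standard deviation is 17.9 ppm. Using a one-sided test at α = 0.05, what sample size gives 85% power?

For a one-sample z-test, n = ((z_α + z_β)·σ/δ)².
z_α = 1.645 (one-sided α = 0.05); z_β = 1.036 (power 85% → β = 0.15).
n = (2.681 × 17.9 / 6.12)² = 61.49
Round up: n = 62.

62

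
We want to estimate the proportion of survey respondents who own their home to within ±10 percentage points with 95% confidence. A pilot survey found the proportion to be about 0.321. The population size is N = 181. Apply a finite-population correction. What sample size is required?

For a proportion with margin E = 0.1 at 95% confidence, z = 1.960.
n = p̂(1−p̂)(z/E)² = 0.321 × 0.679 × (1.960/0.1)² = 83.73 — call this n₀.
Finite-population correction with N = 181: n = n₀ / (1 + (n₀−1)/N) = 83.73 / 1.457 = 57.47
Round up: n = 58.

n = 58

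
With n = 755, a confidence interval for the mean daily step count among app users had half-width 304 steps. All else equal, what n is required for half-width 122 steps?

Margin of error scales as 1/√n, so n₂ = n₁·(E₁/E₂)².
n₂ = 755 × (304/122)² = 755 × 6.209 = 4687.80
Round up: n₂ = 4688.

n = 4688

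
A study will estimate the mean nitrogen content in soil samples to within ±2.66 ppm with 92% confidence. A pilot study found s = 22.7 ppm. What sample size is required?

For a mean, the margin of error is E = z·σ/√n, so n = (zσ/E)².
At 92% confidence, z = 1.751.
n = (1.751 × 22.7 / 2.66)² = 223.29
Round up: n = 224.

n = 224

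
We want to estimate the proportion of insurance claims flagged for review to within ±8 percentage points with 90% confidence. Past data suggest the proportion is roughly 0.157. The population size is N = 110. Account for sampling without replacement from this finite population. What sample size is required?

38

For a proportion with margin E = 0.08 at 90% confidence, z = 1.645.
n = p̂(1−p̂)(z/E)² = 0.157 × 0.843 × (1.645/0.08)² = 55.96 — call this n₀.
Finite-population correction with N = 110: n = n₀ / (1 + (n₀−1)/N) = 55.96 / 1.5 = 37.31
Round up: n = 38.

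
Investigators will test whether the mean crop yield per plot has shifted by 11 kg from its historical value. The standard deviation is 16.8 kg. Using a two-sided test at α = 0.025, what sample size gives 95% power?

For a one-sample z-test, n = ((z_{α/2} + z_β)·σ/δ)².
z_{α/2} = 2.241 (two-sided α = 0.025); z_β = 1.645 (power 95% → β = 0.05).
n = (3.886 × 16.8 / 11)² = 35.22
Round up: n = 36.

36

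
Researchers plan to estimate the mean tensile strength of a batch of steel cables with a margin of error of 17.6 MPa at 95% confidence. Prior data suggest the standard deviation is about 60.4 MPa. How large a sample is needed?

For a mean, the margin of error is E = z·σ/√n, so n = (zσ/E)².
At 95% confidence, z = 1.960.
n = (1.960 × 60.4 / 17.6)² = 45.24
Round up: n = 46.

n = 46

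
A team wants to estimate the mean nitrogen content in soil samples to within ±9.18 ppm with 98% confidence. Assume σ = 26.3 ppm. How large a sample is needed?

For a mean, the margin of error is E = z·σ/√n, so n = (zσ/E)².
At 98% confidence, z = 2.326.
n = (2.326 × 26.3 / 9.18)² = 44.41
Round up: n = 45.

n = 45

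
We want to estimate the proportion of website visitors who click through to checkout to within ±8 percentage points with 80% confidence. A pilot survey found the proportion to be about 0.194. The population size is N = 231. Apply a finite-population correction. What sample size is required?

For a proportion with margin E = 0.08 at 80% confidence, z = 1.282.
n = p̂(1−p̂)(z/E)² = 0.194 × 0.806 × (1.282/0.08)² = 40.15 — call this n₀.
Finite-population correction with N = 231: n = n₀ / (1 + (n₀−1)/N) = 40.15 / 1.169 = 34.35
Round up: n = 35.

n = 35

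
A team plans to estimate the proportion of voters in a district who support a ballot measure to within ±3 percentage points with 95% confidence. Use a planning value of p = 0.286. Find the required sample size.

For a proportion with margin E = 0.03 at 95% confidence, z = 1.960.
n = p̂(1−p̂)(z/E)² = 0.286 × 0.714 × (1.960/0.03)² = 871.63
Round up: n = 872.

872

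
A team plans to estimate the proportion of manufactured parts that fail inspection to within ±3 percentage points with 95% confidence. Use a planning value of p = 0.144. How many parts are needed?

527

For a proportion with margin E = 0.03 at 95% confidence, z = 1.960.
n = p̂(1−p̂)(z/E)² = 0.144 × 0.856 × (1.960/0.03)² = 526.15
Round up: n = 527.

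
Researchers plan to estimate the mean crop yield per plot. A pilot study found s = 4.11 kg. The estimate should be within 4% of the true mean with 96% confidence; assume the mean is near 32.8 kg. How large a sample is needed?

n = 42

For a mean, the margin of error is E = z·σ/√n, so n = (zσ/E)².
At 96% confidence, z = 2.054.
E = 4% of 32.8 = 1.312 kg.
n = (2.054 × 4.11 / 1.312)² = 41.40
Round up: n = 42.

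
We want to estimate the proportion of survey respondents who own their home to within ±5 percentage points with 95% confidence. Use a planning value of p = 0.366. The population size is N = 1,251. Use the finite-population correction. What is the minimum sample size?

For a proportion with margin E = 0.05 at 95% confidence, z = 1.960.
n = p̂(1−p̂)(z/E)² = 0.366 × 0.634 × (1.960/0.05)² = 356.57 — call this n₀.
Finite-population correction with N = 1,251: n = n₀ / (1 + (n₀−1)/N) = 356.57 / 1.284 = 277.70
Round up: n = 278.

278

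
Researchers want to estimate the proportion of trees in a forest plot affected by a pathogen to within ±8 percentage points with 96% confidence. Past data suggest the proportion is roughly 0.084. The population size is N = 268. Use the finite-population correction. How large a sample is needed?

n = 43

For a proportion with margin E = 0.08 at 96% confidence, z = 2.054.
n = p̂(1−p̂)(z/E)² = 0.084 × 0.916 × (2.054/0.08)² = 50.72 — call this n₀.
Finite-population correction with N = 268: n = n₀ / (1 + (n₀−1)/N) = 50.72 / 1.186 = 42.77
Round up: n = 43.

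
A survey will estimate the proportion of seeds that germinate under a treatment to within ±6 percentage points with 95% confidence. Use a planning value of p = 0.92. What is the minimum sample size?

n = 79

For a proportion with margin E = 0.06 at 95% confidence, z = 1.960.
n = p̂(1−p̂)(z/E)² = 0.92 × 0.08 × (1.960/0.06)² = 78.54
Round up: n = 79.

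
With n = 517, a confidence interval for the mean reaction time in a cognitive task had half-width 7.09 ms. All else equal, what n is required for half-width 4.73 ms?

Margin of error scales as 1/√n, so n₂ = n₁·(E₁/E₂)².
n₂ = 517 × (7.09/4.73)² = 517 × 2.247 = 1161.70
Round up: n₂ = 1162.

n = 1162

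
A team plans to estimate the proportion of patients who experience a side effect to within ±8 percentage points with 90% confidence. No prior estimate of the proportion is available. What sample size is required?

For a proportion with margin E = 0.08 at 90% confidence, z = 1.645.
With no prior estimate, use p = 0.5, which maximizes p(1−p) at 0.25.
n = 0.25 × (z/E)² = 0.25 × (1.645/0.08)² = 105.70
Round up: n = 106.

n = 106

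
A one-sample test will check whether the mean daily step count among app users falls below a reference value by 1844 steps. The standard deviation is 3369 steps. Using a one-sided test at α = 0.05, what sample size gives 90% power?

For a one-sample z-test, n = ((z_α + z_β)·σ/δ)².
z_α = 1.645 (one-sided α = 0.05); z_β = 1.282 (power 90% → β = 0.1).
n = (2.927 × 3369 / 1844)² = 28.60
Round up: n = 29.

29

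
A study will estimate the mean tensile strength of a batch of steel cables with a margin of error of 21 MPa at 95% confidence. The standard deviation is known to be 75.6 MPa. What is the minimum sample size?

50

For a mean, the margin of error is E = z·σ/√n, so n = (zσ/E)².
At 95% confidence, z = 1.960.
n = (1.960 × 75.6 / 21)² = 49.79
Round up: n = 50.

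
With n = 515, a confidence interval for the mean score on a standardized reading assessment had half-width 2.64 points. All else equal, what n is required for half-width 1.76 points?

Margin of error scales as 1/√n, so n₂ = n₁·(E₁/E₂)².
n₂ = 515 × (2.64/1.76)² = 515 × 2.25 = 1158.75
Round up: n₂ = 1159.

1159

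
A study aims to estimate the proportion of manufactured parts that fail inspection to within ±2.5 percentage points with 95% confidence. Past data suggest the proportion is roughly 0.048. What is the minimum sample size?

For a proportion with margin E = 0.025 at 95% confidence, z = 1.960.
n = p̂(1−p̂)(z/E)² = 0.048 × 0.952 × (1.960/0.025)² = 280.87
Round up: n = 281.

281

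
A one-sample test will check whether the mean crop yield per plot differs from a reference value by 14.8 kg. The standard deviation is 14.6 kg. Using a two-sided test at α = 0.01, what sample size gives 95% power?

18

For a one-sample z-test, n = ((z_{α/2} + z_β)·σ/δ)².
z_{α/2} = 2.576 (two-sided α = 0.01); z_β = 1.645 (power 95% → β = 0.05).
n = (4.221 × 14.6 / 14.8)² = 17.34
Round up: n = 18.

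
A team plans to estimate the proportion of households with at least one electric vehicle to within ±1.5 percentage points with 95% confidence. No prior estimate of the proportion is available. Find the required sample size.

4269

For a proportion with margin E = 0.015 at 95% confidence, z = 1.960.
With no prior estimate, use p = 0.5, which maximizes p(1−p) at 0.25.
n = 0.25 × (z/E)² = 0.25 × (1.960/0.015)² = 4268.44
Round up: n = 4269.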